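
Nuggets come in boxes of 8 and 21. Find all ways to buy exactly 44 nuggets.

We need non-negative integers (x, y) with 8x + 21y = 44.
For each x in 0..5, check if 44 - 8x is a non-negative multiple of 21.
No x yields an integer y ≥ 0.

No solution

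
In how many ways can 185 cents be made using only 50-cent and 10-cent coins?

We need non-negative integers (x, y) with 50x + 10y = 185.
For each x from 0 to 3, check if (185 - 50x) is a non-negative multiple of 10.
Solutions (x, y): none
Count: 0

0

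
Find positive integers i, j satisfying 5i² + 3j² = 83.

Try small values of i and check whether (83 - 5i²)/3 is a perfect square.
i = 4: 5·4² = 80, so 3j² = 83 - 80 = 3, giving j² = 1, j = 1.
Check: 5·4² + 3·1² = 80 + 3 = 83 ✓

i = 4, j = 1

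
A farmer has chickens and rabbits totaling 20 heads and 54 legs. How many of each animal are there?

Let c = chickens, r = rabbits.
Heads: c + r = 20
Legs: 2c + 4r = 54
From the first equation, c = 20 - r. Substitute:
2(20 - r) + 4r = 54
40 + 2r = 54
r = (54 - 40)/2 = 7
c = 20 - 7 = 13

Chickens: 13, Rabbits: 7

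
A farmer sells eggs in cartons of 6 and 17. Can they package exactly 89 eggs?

We need non-negative a, b with 6a + 17b = 89.
gcd(6, 17) = 1 divides 89.
Try a = 12: 17b = 89 - 72 = 17, so b = 1.
One way: 12 cartons of 6 and 1 cartons of 17.

Yes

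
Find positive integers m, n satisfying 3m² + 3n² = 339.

Try small values of m and check whether (339 - 3m²)/3 is a perfect square.
m = 8: 3·8² = 192, so 3n² = 339 - 192 = 147, giving n² = 49, n = 7.
Check: 3·8² + 3·7² = 192 + 147 = 339 ✓

m = 8, n = 7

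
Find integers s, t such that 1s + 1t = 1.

Step 1: Check solvability.
gcd(1, 1) = 1
Since 1 divides 1, solutions exist.

Step 2: Apply extended Euclidean algorithm to find gcd.
We find integers such that 1*x0 + 1*y0 = 1

Step 3: Scale the particular solution.
Multiply by 1/1 = 1:
s = 0, t = 1

Step 4: Verify.
1*(0) + 1*(1) = 1 = 1 ✓

s = 0, t = 1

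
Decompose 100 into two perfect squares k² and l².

We need to find integers k, l > 0 such that k² + l² = 100.
Trying k = 6: l² = 100 - 6² = 100 - 36 = 64
l = 8
Check: 6² + 8² = 36 + 64 = 100 ✓

100 = 6² + 8²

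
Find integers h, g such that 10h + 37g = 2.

Step 1: Check solvability.
gcd(10, 37) = 1
Since 1 divides 2, solutions exist.

Step 2: Apply extended Euclidean algorithm to find gcd.
We find integers such that 10*x0 + 37*y0 = 1

Step 3: Scale the particular solution.
Multiply by 2/1 = 2:
h = -22, g = 6

Step 4: Verify.
10*(-22) + 37*(6) = 2 = 2 ✓

h = -22, g = 6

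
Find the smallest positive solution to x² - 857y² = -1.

We need x² = 857y² - 1. Try successive y:
y = 1: x² = 857·1² - 1 = 856, not a perfect square
y = 2: x² = 857·2² - 1 = 3427, not a perfect square
y = 3: x² = 857·3² - 1 = 7712, not a perfect square
...
y = 277325: x² = 857·277325² - 1 = 65911146370624 = 8118568² ✓
Check: 8118568² - 857·277325² = 65911146370624 - 65911146370625 = -1 ✓

x = 8118568, y = 277325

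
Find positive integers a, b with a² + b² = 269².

We need a² + b² = 269² = 72361.
Trying: 69² + 260² = 4761 + 67600 = 72361 ✓

(69, 260, 269)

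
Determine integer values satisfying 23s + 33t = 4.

Step 1: Check solvability.
gcd(23, 33) = 1
Since 1 divides 4, solutions exist.

Step 2: Apply extended Euclidean algorithm to find gcd.
We find integers such that 23*x0 + 33*y0 = 1

Step 3: Scale the particular solution.
Multiply by 4/1 = 4:
s = -40, t = 28

Step 4: Verify.
23*(-40) + 33*(28) = 4 = 4 ✓

s = -40, t = 28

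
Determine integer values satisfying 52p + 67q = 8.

Step 1: Check solvability.
gcd(52, 67) = 1
Since 1 divides 8, solutions exist.

Step 2: Apply extended Euclidean algorithm to find gcd.
We find integers such that 52*x0 + 67*y0 = 1

Step 3: Scale the particular solution.
Multiply by 8/1 = 8:
p = -72, q = 56

Step 4: Verify.
52*(-72) + 67*(56) = 8 = 8 ✓

p = -72, q = 56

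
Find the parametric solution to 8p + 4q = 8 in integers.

Step 1: Compute gcd(8, 4) = 4.
Since 4 divides 8, solutions exist.

Step 2: Find a particular solution using extended Euclidean algorithm.
We get p₀ = 0, q₀ = 2.
Check: 8*0 + 4*2 = 8 = 8 ✓

Step 3: Write the general solution.
p = 0 + (4/4)t = 0 + 1t
q = 2 - (8/4)t = 2 - 2t
for any integer t.

p = 0 + 1t, q = 2 - 2t for integer t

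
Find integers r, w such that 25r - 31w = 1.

Step 1: Check solvability.
gcd(25, 31) = 1
Since 1 divides 1, solutions exist.

Step 2: Apply extended Euclidean algorithm to find gcd.
We find integers such that 25*x0 + 31*y0 = 1

Step 3: Scale the particular solution.
Multiply by 1/1 = 1:
r = 5, w = 4

Step 4: Verify.
25*(5) - 31*(4) = 1 = 1 ✓

r = 5, w = 4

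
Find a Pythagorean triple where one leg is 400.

We need the other leg and hypotenuse such that 400² + x² = c².
Take x = 3990, c = 4010: 400² + 3990² = 160000 + 15920100 = 16080100 = 4010² ✓
Triple: (3990, 400, 4010)

(3990, 400, 4010)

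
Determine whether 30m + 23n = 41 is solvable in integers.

Step 1: Compute gcd(30, 23).
gcd(30, 23) = 1

Step 2: Check divisibility.
Does 1 divide 41? 41 = 1 x 41, so yes.

By the theorem on linear Diophantine equations, 30m + 23n = 41 has integer solutions if and only if gcd(30, 23) divides 41. Since 1 | 41, solutions exist.

Yes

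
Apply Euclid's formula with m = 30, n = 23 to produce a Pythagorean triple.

a = m² - n² = 30² - 23² = 900 - 529 = 371
b = 2mn = 2·30·23 = 1380
c = m² + n² = 900 + 529 = 1429
Verify: 371² + 1380² = 137641 + 1904400 = 2042041 = 1429² ✓

(371, 1380, 1429)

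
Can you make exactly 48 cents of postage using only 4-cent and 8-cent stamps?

We need non-negative x, y with 4x + 8y = 48.
gcd(4, 8) = 4 divides 48, so integer solutions exist.
Search for a non-negative one: x = 0 gives 8y = 48 - 0 = 48, so y = 6.
Check: 4·0 + 8·6 = 48 ✓

Yes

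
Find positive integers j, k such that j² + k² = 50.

Search for j with 50 - j² a perfect square.
j = 1: 50 - 1² = 50 - 1 = 49 = 7² ✓
So j = 1, k = 7.

j = 1, k = 7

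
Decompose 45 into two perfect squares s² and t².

We need to find integers s, t > 0 such that s² + t² = 45.
Trying s = 3: t² = 45 - 3² = 45 - 9 = 36
t = 6
Check: 3² + 6² = 9 + 36 = 45 ✓

45 = 3² + 6²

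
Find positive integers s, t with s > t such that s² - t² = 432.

Factor: s² - t² = (s+t)(s-t) = 432.
We need two factors of 432 with the same parity.
Use s+t = 216 and s-t = 2 (product 216·2 = 432).
Adding: 2s = 218, so s = 109.
Subtracting: 2t = 214, so t = 107.
Check: 109² - 107² = 11881 - 11449 = 432 ✓

s = 109, t = 107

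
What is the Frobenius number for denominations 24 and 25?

For two coprime denominations a and b, the Frobenius number (largest value not representable as a non-negative combination) is ab - a - b.
Here gcd(24, 25) = 1, so they are coprime.
F(24, 25) = 24·25 - 24 - 25 = 600 - 49 = 551

551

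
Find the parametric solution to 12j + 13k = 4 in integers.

Step 1: Compute gcd(12, 13) = 1.
Since 1 divides 4, solutions exist.

Step 2: Find a particular solution using extended Euclidean algorithm.
We get j₀ = -4, k₀ = 4.
Check: 12*-4 + 13*4 = 4 = 4 ✓

Step 3: Write the general solution.
j = -4 + (13/1)t = -4 + 13t
k = 4 - (12/1)t = 4 - 12t
for any integer t.

j = -4 + 13t, k = 4 - 12t for integer t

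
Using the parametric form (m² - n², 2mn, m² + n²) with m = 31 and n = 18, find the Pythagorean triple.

a = m² - n² = 961 - 324 = 637
b = 2mn = 2·31·18 = 1116
c = m² + n² = 961 + 324 = 1285
Verify: 637² + 1116² = 405769 + 1245456 = 1651225 = 1285² ✓

(637, 1116, 1285)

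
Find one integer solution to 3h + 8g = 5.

Step 1: Check solvability.
gcd(3, 8) = 1
Since 1 divides 5, solutions exist.

Step 2: Apply extended Euclidean algorithm to find gcd.
We find integers such that 3*x0 + 8*y0 = 1

Step 3: Scale the particular solution.
Multiply by 5/1 = 5:
h = 15, g = -5

Step 4: Verify.
3*(15) + 8*(-5) = 5 = 5 ✓

h = 15, g = -5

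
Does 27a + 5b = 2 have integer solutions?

Step 1: Compute gcd(27, 5).
gcd(27, 5) = 1

Step 2: Check divisibility.
Does 1 divide 2? 2 = 1 x 2, so yes.

By the theorem on linear Diophantine equations, 27a + 5b = 2 has integer solutions if and only if gcd(27, 5) divides 2. Since 1 | 2, solutions exist.

Yes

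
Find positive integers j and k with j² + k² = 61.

We need to find integers j, k > 0 such that j² + k² = 61.
Trying j = 5: k² = 61 - 5² = 61 - 25 = 36
k = 6
Check: 5² + 6² = 25 + 36 = 61 ✓

61 = 5² + 6²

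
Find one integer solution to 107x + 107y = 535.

Step 1: Check solvability.
gcd(107, 107) = 107
Since 107 divides 535, solutions exist.

Step 2: Apply extended Euclidean algorithm to find gcd.
We find integers such that 107*x0 + 107*y0 = 107

Step 3: Scale the particular solution.
Multiply by 535/107 = 5:
x = 0, y = 5

Step 4: Verify.
107*(0) + 107*(5) = 535 = 535 ✓

x = 0, y = 5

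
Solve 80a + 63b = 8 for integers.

Step 1: Check solvability.
gcd(80, 63) = 1
Since 1 divides 8, solutions exist.

Step 2: Apply extended Euclidean algorithm to find gcd.
We find integers such that 80*x0 + 63*y0 = 1

Step 3: Scale the particular solution.
Multiply by 8/1 = 8:
a = 208, b = -264

Step 4: Verify.
80*(208) + 63*(-264) = 8 = 8 ✓

a = 208, b = -264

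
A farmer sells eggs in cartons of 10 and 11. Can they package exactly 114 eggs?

We need non-negative a, b with 10a + 11b = 114.
gcd(10, 11) = 1 divides 114.
Try a = 7: 11b = 114 - 70 = 44, so b = 4.
One way: 7 cartons of 10 and 4 cartons of 11.

Yes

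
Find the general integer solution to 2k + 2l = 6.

Step 1: Compute gcd(2, 2) = 2.
Since 2 divides 6, solutions exist.

Step 2: Find a particular solution using extended Euclidean algorithm.
We get k₀ = 0, l₀ = 3.
Check: 2*0 + 2*3 = 6 = 6 ✓

Step 3: Write the general solution.
k = 0 + (2/2)t = 0 + 1t
l = 3 - (2/2)t = 3 - 1t
for any integer t.

k = 0 + 1t, l = 3 - 1t for integer t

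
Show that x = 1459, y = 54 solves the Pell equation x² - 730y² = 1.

Compute x² = 1459² = 2128681
Compute 730y² = 730·54² = 730·2916 = 2128680
x² - 730y² = 2128681 - 2128680 = 1
Since this equals 1, (1459, 54) is a solution.

Yes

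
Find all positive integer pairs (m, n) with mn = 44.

The positive divisors of 44 are: 1, 2, 4, 11, 22, 44.
Each divisor d gives the pair (d, 44/d):
(1, 44), (2, 22), (4, 11), (11, 4), (22, 2), (44, 1)

(1, 44), (2, 22), (4, 11), (11, 4), (22, 2), (44, 1)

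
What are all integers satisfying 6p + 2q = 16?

Step 1: Compute gcd(6, 2) = 2.
Since 2 divides 16, solutions exist.

Step 2: Find a particular solution using extended Euclidean algorithm.
We get p₀ = 0, q₀ = 8.
Check: 6*0 + 2*8 = 16 = 16 ✓

Step 3: Write the general solution.
p = 0 + (2/2)t = 0 + 1t
q = 8 - (6/2)t = 8 - 3t
for any integer t.

p = 0 + 1t, q = 8 - 3t for integer t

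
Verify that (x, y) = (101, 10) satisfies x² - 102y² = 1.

Compute x² = 101² = 10201
Compute 102y² = 102·10² = 102·100 = 10200
x² - 102y² = 10201 - 10200 = 1
Since this equals 1, (101, 10) is a solution.

Yes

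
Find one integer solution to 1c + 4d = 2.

Step 1: Check solvability.
gcd(1, 4) = 1
Since 1 divides 2, solutions exist.

Step 2: Apply extended Euclidean algorithm to find gcd.
We find integers such that 1*x0 + 4*y0 = 1

Step 3: Scale the particular solution.
Multiply by 2/1 = 2:
c = 2, d = 0

Step 4: Verify.
1*(2) + 4*(0) = 2 = 2 ✓

c = 2, d = 0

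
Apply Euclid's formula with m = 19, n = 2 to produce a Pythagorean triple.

a = m² - n² = 19² - 2² = 361 - 4 = 357
b = 2mn = 2·19·2 = 76
c = m² + n² = 361 + 4 = 365
Verify: 357² + 76² = 127449 + 5776 = 133225 = 365² ✓

(357, 76, 365)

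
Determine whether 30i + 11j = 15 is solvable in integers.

Step 1: Compute gcd(30, 11).
gcd(30, 11) = 1

Step 2: Check divisibility.
Does 1 divide 15? 15 = 1 x 15, so yes.

By the theorem on linear Diophantine equations, 30i + 11j = 15 has integer solutions if and only if gcd(30, 11) divides 15. Since 1 | 15, solutions exist.

Yes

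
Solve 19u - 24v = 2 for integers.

Step 1: Check solvability.
gcd(19, 24) = 1
Since 1 divides 2, solutions exist.

Step 2: Apply extended Euclidean algorithm to find gcd.
We find integers such that 19*x0 + 24*y0 = 1

Step 3: Scale the particular solution.
Multiply by 2/1 = 2:
u = -10, v = -8

Step 4: Verify.
19*(-10) - 24*(-8) = 2 = 2 ✓

u = -10, v = -8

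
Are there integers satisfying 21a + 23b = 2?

Step 1: Compute gcd(21, 23).
gcd(21, 23) = 1

Step 2: Check divisibility.
Does 1 divide 2? 2 = 1 x 2, so yes.

By the theorem on linear Diophantine equations, 21a + 23b = 2 has integer solutions if and only if gcd(21, 23) divides 2. Since 1 | 2, solutions exist.

Yes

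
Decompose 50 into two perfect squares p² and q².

We need to find integers p, q > 0 such that p² + q² = 50.
Trying p = 1: q² = 50 - 1² = 50 - 1 = 49
q = 7
Check: 1² + 7² = 1 + 49 = 50 ✓

50 = 1² + 7²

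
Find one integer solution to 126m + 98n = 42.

Step 1: Check solvability.
gcd(126, 98) = 14
Since 14 divides 42, solutions exist.

Step 2: Apply extended Euclidean algorithm to find gcd.
We find integers such that 126*x0 + 98*y0 = 14

Step 3: Scale the particular solution.
Multiply by 42/14 = 3:
m = -9, n = 12

Step 4: Verify.
126*(-9) + 98*(12) = 42 = 42 ✓

m = -9, n = 12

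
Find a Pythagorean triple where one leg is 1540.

We need the other leg and hypotenuse such that 1540² + x² = c².
Take x = 2208, c = 2692: 1540² + 2208² = 2371600 + 4875264 = 7246864 = 2692² ✓
Triple: (1540, 2208, 2692)

(1540, 2208, 2692)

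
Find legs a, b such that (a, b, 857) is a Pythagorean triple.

We need a² + b² = 857² = 734449.
Trying: 825² + 232² = 680625 + 53824 = 734449 ✓

(825, 232, 857)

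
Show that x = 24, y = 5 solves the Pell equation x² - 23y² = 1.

Compute x² = 24² = 576
Compute 23y² = 23·5² = 23·25 = 575
x² - 23y² = 576 - 575 = 1
Since this equals 1, (24, 5) is a solution.

Yes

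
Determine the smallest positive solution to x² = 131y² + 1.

We seek the smallest positive integers (x, y) with x² - 131y² = 1, i.e., x² = 131y² + 1.
Try successive y values:
y = 1: x² = 131·1² + 1 = 132, not a perfect square
y = 2: x² = 131·2² + 1 = 525, not a perfect square
y = 3: x² = 131·3² + 1 = 1180, not a perfect square
... continuing the search (or via continued fractions) ...
y = 927: x² = 131·927² + 1 = 112572100, x = 10610 ✓

Verify: 10610² - 131·927² = 112572100 - 112572099 = 1 ✓

x = 10610, y = 927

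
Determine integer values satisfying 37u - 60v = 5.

Step 1: Check solvability.
gcd(37, 60) = 1
Since 1 divides 5, solutions exist.

Step 2: Apply extended Euclidean algorithm to find gcd.
We find integers such that 37*x0 + 60*y0 = 1

Step 3: Scale the particular solution.
Multiply by 5/1 = 5:
u = 65, v = 40

Step 4: Verify.
37*(65) - 60*(40) = 5 = 5 ✓

u = 65, v = 40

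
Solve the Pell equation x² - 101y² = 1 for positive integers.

We seek the smallest positive integers (x, y) with x² - 101y² = 1, i.e., x² = 101y² + 1.
Try successive y values:
y = 1: x² = 101·1² + 1 = 102, not a perfect square
y = 2: x² = 101·2² + 1 = 405, not a perfect square
y = 3: x² = 101·3² + 1 = 910, not a perfect square
... continuing the search (or via continued fractions) ...
y = 20: x² = 101·20² + 1 = 40401, x = 201 ✓

Verify: 201² - 101·20² = 40401 - 40400 = 1 ✓

x = 201, y = 20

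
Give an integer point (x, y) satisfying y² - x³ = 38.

Try small integer x values and check whether x³ + 38 is a perfect square.
x = 11: x³ + 38 = 11³ + 38 = 1331 + 38 = 1369
Is 1369 a perfect square? 37² = 1369 ✓
So (x, y) = (11, -37) is a solution.

x = 11, y = -37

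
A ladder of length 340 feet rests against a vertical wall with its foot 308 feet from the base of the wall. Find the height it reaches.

The ladder, wall, and ground form a right triangle with hypotenuse 340 and one leg 308.
By the Pythagorean theorem: h² = 340² - 308² = 115600 - 94864 = 20736
h = √20736 = 144 feet

144 feet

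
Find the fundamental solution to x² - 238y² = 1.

We seek the smallest positive integers (x, y) with x² - 238y² = 1, i.e., x² = 238y² + 1.
Try successive y values:
y = 1: x² = 238·1² + 1 = 239, not a perfect square
y = 2: x² = 238·2² + 1 = 953, not a perfect square
y = 3: x² = 238·3² + 1 = 2143, not a perfect square
... continuing the search (or via continued fractions) ...
y = 756: x² = 238·756² + 1 = 136025569, x = 11663 ✓

Verify: 11663² - 238·756² = 136025569 - 136025568 = 1 ✓

x = 11663, y = 756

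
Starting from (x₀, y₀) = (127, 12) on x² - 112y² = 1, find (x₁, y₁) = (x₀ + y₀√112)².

Solutions to x² - Dy² = 1 are generated by powers of (x₀ + y₀√D).
The next solution satisfies x₁ + y₁√112 = (x₀ + y₀√112)², giving:
x₁ = x₀² + 112y₀² = 127² + 112·12² = 16129 + 16128 = 32257
y₁ = 2x₀y₀ = 2·127·12 = 3048

Verify: 32257² - 112·3048² = 1040514049 - 1040514048 = 1 ✓

x = 32257, y = 3048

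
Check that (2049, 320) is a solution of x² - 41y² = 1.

Compute x² = 2049² = 4198401
Compute 41y² = 41·320² = 41·102400 = 4198400
x² - 41y² = 4198401 - 4198400 = 1
Since this equals 1, (2049, 320) is a solution.

Yes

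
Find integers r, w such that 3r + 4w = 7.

Step 1: Check solvability.
gcd(3, 4) = 1
Since 1 divides 7, solutions exist.

Step 2: Apply extended Euclidean algorithm to find gcd.
We find integers such that 3*x0 + 4*y0 = 1

Step 3: Scale the particular solution.
Multiply by 7/1 = 7:
r = -7, w = 7

Step 4: Verify.
3*(-7) + 4*(7) = 7 = 7 ✓

r = -7, w = 7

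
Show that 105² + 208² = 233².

Compute a² + b² = 105² + 208² = 11025 + 43264 = 54289
Compute c² = 233² = 54289
Since 54289 = 54289, confirmed.

Yes, it is a Pythagorean triple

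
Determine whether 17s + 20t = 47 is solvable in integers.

Step 1: Compute gcd(17, 20).
gcd(17, 20) = 1

Step 2: Check divisibility.
Does 1 divide 47? 47 = 1 x 47, so yes.

By the theorem on linear Diophantine equations, 17s + 20t = 47 has integer solutions if and only if gcd(17, 20) divides 47. Since 1 | 47, solutions exist.

Yes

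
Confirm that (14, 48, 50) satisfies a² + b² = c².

Compute a² + b² = 14² + 48² = 196 + 2304 = 2500
Compute c² = 50² = 2500
Since 2500 = 2500, confirmed.

Yes, it is a Pythagorean triple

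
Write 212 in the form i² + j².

We need to find integers i, j > 0 such that i² + j² = 212.
Trying i = 4: j² = 212 - 4² = 212 - 16 = 196
j = 14
Check: 4² + 14² = 16 + 196 = 212 ✓

212 = 4² + 14²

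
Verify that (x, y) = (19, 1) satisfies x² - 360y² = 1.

Compute x² = 19² = 361
Compute 360y² = 360·1² = 360·1 = 360
x² - 360y² = 361 - 360 = 1
Since this equals 1, (19, 1) is a solution.

Yes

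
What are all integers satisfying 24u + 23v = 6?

Step 1: Compute gcd(24, 23) = 1.
Since 1 divides 6, solutions exist.

Step 2: Find a particular solution using extended Euclidean algorithm.
We get u₀ = 6, v₀ = -6.
Check: 24*6 + 23*-6 = 6 = 6 ✓

Step 3: Write the general solution.
u = 6 + (23/1)t = 6 + 23t
v = -6 - (24/1)t = -6 - 24t
for any integer t.

u = 6 + 23t, v = -6 - 24t for integer t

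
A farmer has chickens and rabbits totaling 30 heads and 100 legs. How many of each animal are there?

Let c = chickens, r = rabbits.
Heads: c + r = 30
Legs: 2c + 4r = 100
From the first equation, c = 30 - r. Substitute:
2(30 - r) + 4r = 100
60 + 2r = 100
r = (100 - 60)/2 = 20
c = 30 - 20 = 10

Chickens: 10, Rabbits: 20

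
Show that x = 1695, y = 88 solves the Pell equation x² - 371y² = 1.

Compute x² = 1695² = 2873025
Compute 371y² = 371·88² = 371·7744 = 2873024
x² - 371y² = 2873025 - 2873024 = 1
Since this equals 1, (1695, 88) is a solution.

Yes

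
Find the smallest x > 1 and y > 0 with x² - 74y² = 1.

We seek the smallest positive integers (x, y) with x² - 74y² = 1, i.e., x² = 74y² + 1.
Try successive y values:
y = 1: x² = 74·1² + 1 = 75, not a perfect square
y = 2: x² = 74·2² + 1 = 297, not a perfect square
y = 3: x² = 74·3² + 1 = 667, not a perfect square
... continuing the search (or via continued fractions) ...
y = 430: x² = 74·430² + 1 = 13682601, x = 3699 ✓

Verify: 3699² - 74·430² = 13682601 - 13682600 = 1 ✓

x = 3699, y = 430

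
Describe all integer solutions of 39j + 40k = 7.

Step 1: Compute gcd(39, 40) = 1.
Since 1 divides 7, solutions exist.

Step 2: Find a particular solution using extended Euclidean algorithm.
We get j₀ = -7, k₀ = 7.
Check: 39*-7 + 40*7 = 7 = 7 ✓

Step 3: Write the general solution.
j = -7 + (40/1)t = -7 + 40t
k = 7 - (39/1)t = 7 - 39t
for any integer t.

j = -7 + 40t, k = 7 - 39t for integer t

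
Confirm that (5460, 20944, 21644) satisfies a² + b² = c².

Compute a² + b² = 5460² + 20944² = 29811600 + 438651136 = 468462736
Compute c² = 21644² = 468462736
Since 468462736 = 468462736, confirmed.

Yes, it is a Pythagorean triple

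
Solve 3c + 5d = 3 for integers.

Step 1: Check solvability.
gcd(3, 5) = 1
Since 1 divides 3, solutions exist.

Step 2: Apply extended Euclidean algorithm to find gcd.
We find integers such that 3*x0 + 5*y0 = 1

Step 3: Scale the particular solution.
Multiply by 3/1 = 3:
c = 6, d = -3

Step 4: Verify.
3*(6) + 5*(-3) = 3 = 3 ✓

c = 6, d = -3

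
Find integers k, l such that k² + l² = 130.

We need to find integers k, l > 0 such that k² + l² = 130.
Trying k = 3: l² = 130 - 3² = 130 - 9 = 121
l = 11
Check: 3² + 11² = 9 + 121 = 130 ✓

130 = 3² + 11²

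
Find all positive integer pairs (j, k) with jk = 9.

The positive divisors of 9 are: 1, 3, 9.
Each divisor d gives the pair (d, 9/d):
(1, 9), (3, 3), (9, 1)

(1, 9), (3, 3), (9, 1)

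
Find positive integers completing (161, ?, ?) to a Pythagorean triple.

We need the other leg and hypotenuse such that 161² + x² = c².
Take x = 240, c = 289: 161² + 240² = 25921 + 57600 = 83521 = 289² ✓
Triple: (161, 240, 289)

(161, 240, 289)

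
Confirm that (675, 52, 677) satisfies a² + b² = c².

Compute a² + b² = 675² + 52² = 455625 + 2704 = 458329
Compute c² = 677² = 458329
Since 458329 = 458329, confirmed.

Yes, it is a Pythagorean triple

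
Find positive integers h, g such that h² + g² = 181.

Search for h with 181 - h² a perfect square.
h = 9: 181 - 9² = 181 - 81 = 100 = 10² ✓
So h = 9, g = 10.

h = 9, g = 10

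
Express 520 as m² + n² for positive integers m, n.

We need to find integers m, n > 0 such that m² + n² = 520.
Trying m = 6: n² = 520 - 6² = 520 - 36 = 484
n = 22
Check: 6² + 22² = 36 + 484 = 520 ✓

520 = 6² + 22²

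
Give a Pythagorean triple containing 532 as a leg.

We need the other leg and hypotenuse such that 532² + x² = c².
Take x = 165, c = 557: 532² + 165² = 283024 + 27225 = 310249 = 557² ✓
Triple: (165, 532, 557)

(165, 532, 557)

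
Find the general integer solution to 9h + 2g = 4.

Step 1: Compute gcd(9, 2) = 1.
Since 1 divides 4, solutions exist.

Step 2: Find a particular solution using extended Euclidean algorithm.
We get h₀ = 4, g₀ = -16.
Check: 9*4 + 2*-16 = 4 = 4 ✓

Step 3: Write the general solution.
h = 4 + (2/1)t = 4 + 2t
g = -16 - (9/1)t = -16 - 9t
for any integer t.

h = 4 + 2t, g = -16 - 9t for integer t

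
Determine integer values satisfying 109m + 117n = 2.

Step 1: Check solvability.
gcd(109, 117) = 1
Since 1 divides 2, solutions exist.

Step 2: Apply extended Euclidean algorithm to find gcd.
We find integers such that 109*x0 + 117*y0 = 1

Step 3: Scale the particular solution.
Multiply by 2/1 = 2:
m = -88, n = 82

Step 4: Verify.
109*(-88) + 117*(82) = 2 = 2 ✓

m = -88, n = 82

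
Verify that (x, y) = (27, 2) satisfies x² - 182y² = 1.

Compute x² = 27² = 729
Compute 182y² = 182·2² = 182·4 = 728
x² - 182y² = 729 - 728 = 1
Since this equals 1, (27, 2) is a solution.

Yes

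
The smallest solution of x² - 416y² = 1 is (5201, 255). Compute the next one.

Solutions to x² - Dy² = 1 are generated by powers of (x₀ + y₀√D).
The next solution satisfies x₁ + y₁√416 = (x₀ + y₀√416)², giving:
x₁ = x₀² + 416y₀² = 5201² + 416·255² = 27050401 + 27050400 = 54100801
y₁ = 2x₀y₀ = 2·5201·255 = 2652510

Verify: 54100801² - 416·2652510² = 2926896668841601 - 2926896668841600 = 1 ✓

x = 54100801, y = 2652510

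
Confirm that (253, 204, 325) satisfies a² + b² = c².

Compute a² + b² = 253² + 204² = 64009 + 41616 = 105625
Compute c² = 325² = 105625
Since 105625 = 105625, confirmed.

Yes, it is a Pythagorean triple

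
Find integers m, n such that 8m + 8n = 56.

Step 1: Check solvability.
gcd(8, 8) = 8
Since 8 divides 56, solutions exist.

Step 2: Apply extended Euclidean algorithm to find gcd.
We find integers such that 8*x0 + 8*y0 = 8

Step 3: Scale the particular solution.
Multiply by 56/8 = 7:
m = 0, n = 7

Step 4: Verify.
8*(0) + 8*(7) = 56 = 56 ✓

m = 0, n = 7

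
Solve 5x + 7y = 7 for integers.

Step 1: Check solvability.
gcd(5, 7) = 1
Since 1 divides 7, solutions exist.

Step 2: Apply extended Euclidean algorithm to find gcd.
We find integers such that 5*x0 + 7*y0 = 1

Step 3: Scale the particular solution.
Multiply by 7/1 = 7:
x = 21, y = -14

Step 4: Verify.
5*(21) + 7*(-14) = 7 = 7 ✓

x = 21, y = -14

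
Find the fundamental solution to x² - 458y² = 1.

We seek the smallest positive integers (x, y) with x² - 458y² = 1, i.e., x² = 458y² + 1.
Try successive y values:
y = 1: x² = 458·1² + 1 = 459, not a perfect square
y = 2: x² = 458·2² + 1 = 1833, not a perfect square
y = 3: x² = 458·3² + 1 = 4123, not a perfect square
... continuing the search (or via continued fractions) ...
y = 1070: x² = 458·1070² + 1 = 524364201, x = 22899 ✓

Verify: 22899² - 458·1070² = 524364201 - 524364200 = 1 ✓

x = 22899, y = 1070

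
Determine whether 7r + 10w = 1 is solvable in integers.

Step 1: Compute gcd(7, 10).
gcd(7, 10) = 1

Step 2: Check divisibility.
Does 1 divide 1? 1 = 1 x 1, so yes.

By the theorem on linear Diophantine equations, 7r + 10w = 1 has integer solutions if and only if gcd(7, 10) divides 1. Since 1 | 1, solutions exist.

Yes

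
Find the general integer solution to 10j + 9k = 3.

Step 1: Compute gcd(10, 9) = 1.
Since 1 divides 3, solutions exist.

Step 2: Find a particular solution using extended Euclidean algorithm.
We get j₀ = 3, k₀ = -3.
Check: 10*3 + 9*-3 = 3 = 3 ✓

Step 3: Write the general solution.
j = 3 + (9/1)t = 3 + 9t
k = -3 - (10/1)t = -3 - 10t
for any integer t.

j = 3 + 9t, k = -3 - 10t for integer t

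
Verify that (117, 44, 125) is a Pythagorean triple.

Compute a² + b² = 117² + 44² = 13689 + 1936 = 15625
Compute c² = 125² = 15625
Since 15625 = 15625, confirmed.

Yes, it is a Pythagorean triple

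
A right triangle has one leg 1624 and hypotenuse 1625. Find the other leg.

a² = c² - b² = 2640625 - 2637376 = 3249
a = 57

57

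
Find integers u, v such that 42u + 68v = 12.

Step 1: Check solvability.
gcd(42, 68) = 2
Since 2 divides 12, solutions exist.

Step 2: Apply extended Euclidean algorithm to find gcd.
We find integers such that 42*x0 + 68*y0 = 2

Step 3: Scale the particular solution.
Multiply by 12/2 = 6:
u = 78, v = -48

Step 4: Verify.
42*(78) + 68*(-48) = 12 = 12 ✓

u = 78, v = -48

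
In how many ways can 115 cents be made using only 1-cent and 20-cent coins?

We need non-negative integers (x, y) with 1x + 20y = 115.
For each x from 0 to 115, check if (115 - 1x) is a non-negative multiple of 20.
Solutions (x, y): (15,5), (35,4), (55,3), (75,2), ...
Count: 6

6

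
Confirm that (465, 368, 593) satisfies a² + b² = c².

Compute a² + b² = 465² + 368² = 216225 + 135424 = 351649
Compute c² = 593² = 351649
Since 351649 = 351649, confirmed.

Yes, it is a Pythagorean triple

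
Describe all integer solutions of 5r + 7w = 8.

Step 1: Compute gcd(5, 7) = 1.
Since 1 divides 8, solutions exist.

Step 2: Find a particular solution using extended Euclidean algorithm.
We get r₀ = 24, w₀ = -16.
Check: 5*24 + 7*-16 = 8 = 8 ✓

Step 3: Write the general solution.
r = 24 + (7/1)t = 24 + 7t
w = -16 - (5/1)t = -16 - 5t
for any integer t.

r = 24 + 7t, w = -16 - 5t for integer t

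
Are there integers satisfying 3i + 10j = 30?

Step 1: Compute gcd(3, 10).
gcd(3, 10) = 1

Step 2: Check divisibility.
Does 1 divide 30? 30 = 1 x 30, so yes.

By the theorem on linear Diophantine equations, 3i + 10j = 30 has integer solutions if and only if gcd(3, 10) divides 30. Since 1 | 30, solutions exist.

Yes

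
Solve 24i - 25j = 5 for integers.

Step 1: Check solvability.
gcd(24, 25) = 1
Since 1 divides 5, solutions exist.

Step 2: Apply extended Euclidean algorithm to find gcd.
We find integers such that 24*x0 + 25*y0 = 1

Step 3: Scale the particular solution.
Multiply by 5/1 = 5:
i = -5, j = -5

Step 4: Verify.
24*(-5) - 25*(-5) = 5 = 5 ✓

i = -5, j = -5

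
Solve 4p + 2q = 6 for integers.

Step 1: Check solvability.
gcd(4, 2) = 2
Since 2 divides 6, solutions exist.

Step 2: Apply extended Euclidean algorithm to find gcd.
We find integers such that 4*x0 + 2*y0 = 2

Step 3: Scale the particular solution.
Multiply by 6/2 = 3:
p = 0, q = 3

Step 4: Verify.
4*(0) + 2*(3) = 6 = 6 ✓

p = 0, q = 3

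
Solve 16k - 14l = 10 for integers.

Step 1: Check solvability.
gcd(16, 14) = 2
Since 2 divides 10, solutions exist.

Step 2: Apply extended Euclidean algorithm to find gcd.
We find integers such that 16*x0 + 14*y0 = 2

Step 3: Scale the particular solution.
Multiply by 10/2 = 5:
k = 5, l = 5

Step 4: Verify.
16*(5) - 14*(5) = 10 = 10 ✓

k = 5, l = 5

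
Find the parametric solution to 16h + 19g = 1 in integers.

Step 1: Compute gcd(16, 19) = 1.
Since 1 divides 1, solutions exist.

Step 2: Find a particular solution using extended Euclidean algorithm.
We get h₀ = 6, g₀ = -5.
Check: 16*6 + 19*-5 = 1 = 1 ✓

Step 3: Write the general solution.
h = 6 + (19/1)t = 6 + 19t
g = -5 - (16/1)t = -5 - 16t
for any integer t.

h = 6 + 19t, g = -5 - 16t for integer t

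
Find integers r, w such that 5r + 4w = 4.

Step 1: Check solvability.
gcd(5, 4) = 1
Since 1 divides 4, solutions exist.

Step 2: Apply extended Euclidean algorithm to find gcd.
We find integers such that 5*x0 + 4*y0 = 1

Step 3: Scale the particular solution.
Multiply by 4/1 = 4:
r = 4, w = -4

Step 4: Verify.
5*(4) + 4*(-4) = 4 = 4 ✓

r = 4, w = -4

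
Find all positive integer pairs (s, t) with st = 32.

The positive divisors of 32 are: 1, 2, 4, 8, 16, 32.
Each divisor d gives the pair (d, 32/d):
(1, 32), (2, 16), (4, 8), (8, 4), (16, 2), (32, 1)

(1, 32), (2, 16), (4, 8), (8, 4), (16, 2), (32, 1)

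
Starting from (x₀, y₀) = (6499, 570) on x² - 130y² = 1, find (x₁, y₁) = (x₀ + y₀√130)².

Solutions to x² - Dy² = 1 are generated by powers of (x₀ + y₀√D).
The next solution satisfies x₁ + y₁√130 = (x₀ + y₀√130)², giving:
x₁ = x₀² + 130y₀² = 6499² + 130·570² = 42237001 + 42237000 = 84474001
y₁ = 2x₀y₀ = 2·6499·570 = 7408860

Verify: 84474001² - 130·7408860² = 7135856844948001 - 7135856844948000 = 1 ✓

x = 84474001, y = 7408860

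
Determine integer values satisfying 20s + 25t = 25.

Step 1: Check solvability.
gcd(20, 25) = 5
Since 5 divides 25, solutions exist.

Step 2: Apply extended Euclidean algorithm to find gcd.
We find integers such that 20*x0 + 25*y0 = 5

Step 3: Scale the particular solution.
Multiply by 25/5 = 5:
s = -5, t = 5

Step 4: Verify.
20*(-5) + 25*(5) = 25 = 25 ✓

s = -5, t = 5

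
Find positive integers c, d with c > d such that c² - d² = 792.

Factor: c² - d² = (c+d)(c-d) = 792.
We need two factors of 792 with the same parity.
Use c+d = 396 and c-d = 2 (product 396·2 = 792).
Adding: 2c = 398, so c = 199.
Subtracting: 2d = 394, so d = 197.
Check: 199² - 197² = 39601 - 38809 = 792 ✓

c = 199, d = 197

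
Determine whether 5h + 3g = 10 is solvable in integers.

Step 1: Compute gcd(5, 3).
gcd(5, 3) = 1

Step 2: Check divisibility.
Does 1 divide 10? 10 = 1 x 10, so yes.

By the theorem on linear Diophantine equations, 5h + 3g = 10 has integer solutions if and only if gcd(5, 3) divides 10. Since 1 | 10, solutions exist.

Yes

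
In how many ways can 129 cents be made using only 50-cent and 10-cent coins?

We need non-negative integers (x, y) with 50x + 10y = 129.
For each x from 0 to 2, check if (129 - 50x) is a non-negative multiple of 10.
Solutions (x, y): none
Count: 0

0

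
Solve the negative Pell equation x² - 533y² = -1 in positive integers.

We need x² = 533y² - 1. Try successive y:
y = 1: x² = 533·1² - 1 = 532, not a perfect square
y = 2: x² = 533·2² - 1 = 2131, not a perfect square
y = 3: x² = 533·3² - 1 = 4796, not a perfect square
...
y = 265: x² = 533·265² - 1 = 37429924 = 6118² ✓
Check: 6118² - 533·265² = 37429924 - 37429925 = -1 ✓

x = 6118, y = 265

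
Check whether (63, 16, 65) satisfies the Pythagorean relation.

Compute a² + b²:
63² + 16² = 3969 + 256 = 4225
Compute c²:
65² = 4225
Since 4225 = 4225, it is a Pythagorean triple.

Yes, it is a Pythagorean triple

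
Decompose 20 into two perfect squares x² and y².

We need to find integers x, y > 0 such that x² + y² = 20.
Trying x = 2: y² = 20 - 2² = 20 - 4 = 16
y = 4
Check: 2² + 4² = 4 + 16 = 20 ✓

20 = 2² + 4²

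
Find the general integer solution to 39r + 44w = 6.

Step 1: Compute gcd(39, 44) = 1.
Since 1 divides 6, solutions exist.

Step 2: Find a particular solution using extended Euclidean algorithm.
We get r₀ = -54, w₀ = 48.
Check: 39*-54 + 44*48 = 6 = 6 ✓

Step 3: Write the general solution.
r = -54 + (44/1)t = -54 + 44t
w = 48 - (39/1)t = 48 - 39t
for any integer t.

r = -54 + 44t, w = 48 - 39t for integer t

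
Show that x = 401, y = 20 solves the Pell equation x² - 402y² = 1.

Compute x² = 401² = 160801
Compute 402y² = 402·20² = 402·400 = 160800
x² - 402y² = 160801 - 160800 = 1
Since this equals 1, (401, 20) is a solution.

Yes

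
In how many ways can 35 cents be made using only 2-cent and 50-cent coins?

We need non-negative integers (x, y) with 2x + 50y = 35.
For each x from 0 to 17, check if (35 - 2x) is a non-negative multiple of 50.
Solutions (x, y): none
Count: 0

0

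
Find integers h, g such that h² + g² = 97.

We need to find integers h, g > 0 such that h² + g² = 97.
Trying h = 4: g² = 97 - 4² = 97 - 16 = 81
g = 9
Check: 4² + 9² = 16 + 81 = 97 ✓

97 = 4² + 9²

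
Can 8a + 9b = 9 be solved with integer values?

Step 1: Compute gcd(8, 9).
gcd(8, 9) = 1

Step 2: Check divisibility.
Does 1 divide 9? 9 = 1 x 9, so yes.

By the theorem on linear Diophantine equations, 8a + 9b = 9 has integer solutions if and only if gcd(8, 9) divides 9. Since 1 | 9, solutions exist.

Yes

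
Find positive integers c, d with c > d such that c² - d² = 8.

Factor: c² - d² = (c+d)(c-d) = 8.
We need two factors of 8 with the same parity.
Use c+d = 4 and c-d = 2 (product 4·2 = 8).
Adding: 2c = 6, so c = 3.
Subtracting: 2d = 2, so d = 1.
Check: 3² - 1² = 9 - 1 = 8 ✓

c = 3, d = 1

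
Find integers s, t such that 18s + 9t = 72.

Step 1: Check solvability.
gcd(18, 9) = 9
Since 9 divides 72, solutions exist.

Step 2: Apply extended Euclidean algorithm to find gcd.
We find integers such that 18*x0 + 9*y0 = 9

Step 3: Scale the particular solution.
Multiply by 72/9 = 8:
s = 0, t = 8

Step 4: Verify.
18*(0) + 9*(8) = 72 = 72 ✓

s = 0, t = 8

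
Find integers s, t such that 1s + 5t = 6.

Step 1: Check solvability.
gcd(1, 5) = 1
Since 1 divides 6, solutions exist.

Step 2: Apply extended Euclidean algorithm to find gcd.
We find integers such that 1*x0 + 5*y0 = 1

Step 3: Scale the particular solution.
Multiply by 6/1 = 6:
s = 6, t = 0

Step 4: Verify.
1*(6) + 5*(0) = 6 = 6 ✓

s = 6, t = 0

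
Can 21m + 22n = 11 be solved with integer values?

Step 1: Compute gcd(21, 22).
gcd(21, 22) = 1

Step 2: Check divisibility.
Does 1 divide 11? 11 = 1 x 11, so yes.

By the theorem on linear Diophantine equations, 21m + 22n = 11 has integer solutions if and only if gcd(21, 22) divides 11. Since 1 | 11, solutions exist.

Yes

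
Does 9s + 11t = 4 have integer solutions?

Step 1: Compute gcd(9, 11).
gcd(9, 11) = 1

Step 2: Check divisibility.
Does 1 divide 4? 4 = 1 x 4, so yes.

By the theorem on linear Diophantine equations, 9s + 11t = 4 has integer solutions if and only if gcd(9, 11) divides 4. Since 1 | 4, solutions exist.

Yes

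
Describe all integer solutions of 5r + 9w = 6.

Step 1: Compute gcd(5, 9) = 1.
Since 1 divides 6, solutions exist.

Step 2: Find a particular solution using extended Euclidean algorithm.
We get r₀ = 12, w₀ = -6.
Check: 5*12 + 9*-6 = 6 = 6 ✓

Step 3: Write the general solution.
r = 12 + (9/1)t = 12 + 9t
w = -6 - (5/1)t = -6 - 5t
for any integer t.

r = 12 + 9t, w = -6 - 5t for integer t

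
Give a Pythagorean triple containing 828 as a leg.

We need the other leg and hypotenuse such that 828² + x² = c².
Take x = 205, c = 853: 828² + 205² = 685584 + 42025 = 727609 = 853² ✓
Triple: (205, 828, 853)

(205, 828, 853)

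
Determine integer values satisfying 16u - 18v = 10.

Step 1: Check solvability.
gcd(16, 18) = 2
Since 2 divides 10, solutions exist.

Step 2: Apply extended Euclidean algorithm to find gcd.
We find integers such that 16*x0 + 18*y0 = 2

Step 3: Scale the particular solution.
Multiply by 10/2 = 5:
u = -5, v = -5

Step 4: Verify.
16*(-5) - 18*(-5) = 10 = 10 ✓

u = -5, v = -5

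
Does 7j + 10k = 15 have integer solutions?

Step 1: Compute gcd(7, 10).
gcd(7, 10) = 1

Step 2: Check divisibility.
Does 1 divide 15? 15 = 1 x 15, so yes.

By the theorem on linear Diophantine equations, 7j + 10k = 15 has integer solutions if and only if gcd(7, 10) divides 15. Since 1 | 15, solutions exist.

Yes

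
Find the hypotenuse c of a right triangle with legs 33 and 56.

c² = a² + b² = 33² + 56² = 1089 + 3136 = 4225
c = 65

65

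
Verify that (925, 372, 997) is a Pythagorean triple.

Compute a² + b² = 925² + 372² = 855625 + 138384 = 994009
Compute c² = 997² = 994009
Since 994009 = 994009, confirmed.

Yes, it is a Pythagorean triple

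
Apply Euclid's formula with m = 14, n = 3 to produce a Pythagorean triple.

a = m² - n² = 14² - 3² = 196 - 9 = 187
b = 2mn = 2·14·3 = 84
c = m² + n² = 196 + 9 = 205
Verify: 187² + 84² = 34969 + 7056 = 42025 = 205² ✓

(187, 84, 205)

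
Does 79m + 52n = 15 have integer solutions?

Step 1: Compute gcd(79, 52).
gcd(79, 52) = 1

Step 2: Check divisibility.
Does 1 divide 15? 15 = 1 x 15, so yes.

By the theorem on linear Diophantine equations, 79m + 52n = 15 has integer solutions if and only if gcd(79, 52) divides 15. Since 1 | 15, solutions exist.

Yes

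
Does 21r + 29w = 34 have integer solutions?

Step 1: Compute gcd(21, 29).
gcd(21, 29) = 1

Step 2: Check divisibility.
Does 1 divide 34? 34 = 1 x 34, so yes.

By the theorem on linear Diophantine equations, 21r + 29w = 34 has integer solutions if and only if gcd(21, 29) divides 34. Since 1 | 34, solutions exist.

Yes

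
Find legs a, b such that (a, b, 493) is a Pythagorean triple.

We need a² + b² = 493² = 243049.
Trying: 155² + 468² = 24025 + 219024 = 243049 ✓

(155, 468, 493)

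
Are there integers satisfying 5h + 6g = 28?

Step 1: Compute gcd(5, 6).
gcd(5, 6) = 1

Step 2: Check divisibility.
Does 1 divide 28? 28 = 1 x 28, so yes.

By the theorem on linear Diophantine equations, 5h + 6g = 28 has integer solutions if and only if gcd(5, 6) divides 28. Since 1 | 28, solutions exist.

Yes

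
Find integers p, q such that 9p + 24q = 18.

Step 1: Check solvability.
gcd(9, 24) = 3
Since 3 divides 18, solutions exist.

Step 2: Apply extended Euclidean algorithm to find gcd.
We find integers such that 9*x0 + 24*y0 = 3

Step 3: Scale the particular solution.
Multiply by 18/3 = 6:
p = 18, q = -6

Step 4: Verify.
9*(18) + 24*(-6) = 18 = 18 ✓

p = 18, q = -6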